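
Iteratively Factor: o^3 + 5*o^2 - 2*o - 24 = (o + 4)*(o^2 + o - 6) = (o + 3)*(o + 4)*(o - 2)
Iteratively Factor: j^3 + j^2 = (j)*(j^2 + j) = j^2*(j + 1)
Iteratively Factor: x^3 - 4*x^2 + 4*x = (x - 2)*(x^2 - 2*x) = x*(x - 2)*(x - 2)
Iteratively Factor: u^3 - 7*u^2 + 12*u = (u)*(u^2 - 7*u + 12) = u*(u - 3)*(u - 4)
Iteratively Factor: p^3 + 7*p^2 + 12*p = (p)*(p^2 + 7*p + 12) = p*(p + 3)*(p + 4)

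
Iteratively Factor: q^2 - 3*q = (q)*(q - 3)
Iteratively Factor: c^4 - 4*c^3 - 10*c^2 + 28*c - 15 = (c + 3)*(c^3 - 7*c^2 + 11*c - 5) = (c - 1)*(c + 3)*(c^2 - 6*c + 5) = (c - 1)^2*(c + 3)*(c - 5)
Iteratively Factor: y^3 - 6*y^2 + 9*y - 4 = (y - 4)*(y^2 - 2*y + 1) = (y - 4)*(y - 1)*(y - 1)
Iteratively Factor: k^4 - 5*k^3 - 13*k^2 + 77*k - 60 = (k - 3)*(k^3 - 2*k^2 - 19*k + 20) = (k - 5)*(k - 3)*(k^2 + 3*k - 4) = (k - 5)*(k - 3)*(k + 4)*(k - 1)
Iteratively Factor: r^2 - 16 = (r + 4)*(r - 4)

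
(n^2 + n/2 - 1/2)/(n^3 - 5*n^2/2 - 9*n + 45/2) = (2*n^2 + n - 1)/(2*n^3 - 5*n^2 - 18*n + 45)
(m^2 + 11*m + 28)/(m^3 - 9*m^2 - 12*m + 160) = (m + 7)/(m^2 - 13*m + 40)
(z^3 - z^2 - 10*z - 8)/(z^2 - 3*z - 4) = z + 2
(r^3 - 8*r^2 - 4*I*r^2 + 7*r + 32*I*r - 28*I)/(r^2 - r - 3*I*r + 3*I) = (r^2 - r*(7 + 4*I) + 28*I)/(r - 3*I)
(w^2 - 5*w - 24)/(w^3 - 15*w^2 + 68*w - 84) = (w^2 - 5*w - 24)/(w^3 - 15*w^2 + 68*w - 84)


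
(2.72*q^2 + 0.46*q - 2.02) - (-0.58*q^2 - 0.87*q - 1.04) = 3.3*q^2 + 1.33*q - 0.98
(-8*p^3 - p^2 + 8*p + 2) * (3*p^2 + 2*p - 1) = -24*p^5 - 19*p^4 + 30*p^3 + 23*p^2 - 4*p - 2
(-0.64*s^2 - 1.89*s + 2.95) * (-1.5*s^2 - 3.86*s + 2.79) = 0.96*s^4 + 5.3054*s^3 + 1.0848*s^2 - 16.6601*s + 8.2305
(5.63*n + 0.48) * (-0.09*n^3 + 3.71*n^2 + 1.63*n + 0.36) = -0.5067*n^4 + 20.8441*n^3 + 10.9577*n^2 + 2.8092*n + 0.1728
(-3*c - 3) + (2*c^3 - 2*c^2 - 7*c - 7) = 2*c^3 - 2*c^2 - 10*c - 10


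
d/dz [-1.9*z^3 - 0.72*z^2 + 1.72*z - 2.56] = -5.7*z^2 - 1.44*z + 1.72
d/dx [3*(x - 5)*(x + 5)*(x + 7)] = 9*x^2 + 42*x - 75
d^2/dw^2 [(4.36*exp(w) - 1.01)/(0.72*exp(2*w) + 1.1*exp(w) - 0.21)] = (2.260224*exp(4*w) - 5.547456*exp(3*w) + 1.555632*exp(2*w) - 0.825788*exp(w) - 0.0410340000000001)*exp(w)/(0.373248*exp(6*w) + 1.71072*exp(5*w) + 2.287008*exp(4*w) + 0.33308*exp(3*w) - 0.667044*exp(2*w) + 0.14553*exp(w) - 0.009261)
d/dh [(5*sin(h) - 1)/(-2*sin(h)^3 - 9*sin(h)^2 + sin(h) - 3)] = (20*sin(h)^3 + 39*sin(h)^2 - 18*sin(h) - 14)*cos(h)/(2*sin(h)^3 + 9*sin(h)^2 - sin(h) + 3)^2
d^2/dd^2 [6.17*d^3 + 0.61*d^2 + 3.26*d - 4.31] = 37.02*d + 1.22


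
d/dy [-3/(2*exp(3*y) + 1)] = 18*exp(3*y)/(2*exp(3*y) + 1)^2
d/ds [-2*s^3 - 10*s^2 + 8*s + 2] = -6*s^2 - 20*s + 8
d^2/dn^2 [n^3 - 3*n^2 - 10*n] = 6*n - 6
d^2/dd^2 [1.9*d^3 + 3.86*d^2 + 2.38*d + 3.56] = 11.4*d + 7.72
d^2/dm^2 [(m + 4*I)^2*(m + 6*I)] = 6*m + 28*I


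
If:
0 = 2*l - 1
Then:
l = 1/2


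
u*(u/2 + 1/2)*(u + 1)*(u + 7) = u^4/2 + 9*u^3/2 + 15*u^2/2 + 7*u/2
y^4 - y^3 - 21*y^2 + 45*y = y*(y - 3)^2*(y + 5)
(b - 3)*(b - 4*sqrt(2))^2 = b^3 - 8*sqrt(2)*b^2 - 3*b^2 + 32*b + 24*sqrt(2)*b - 96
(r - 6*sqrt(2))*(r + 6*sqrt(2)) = r^2 - 72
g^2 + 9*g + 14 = (g + 2)*(g + 7)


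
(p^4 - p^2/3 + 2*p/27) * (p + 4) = p^5 + 4*p^4 - p^3/3 - 34*p^2/27 + 8*p/27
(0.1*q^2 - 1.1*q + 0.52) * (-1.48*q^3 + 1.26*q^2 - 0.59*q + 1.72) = -0.148*q^5 + 1.754*q^4 - 2.2146*q^3 + 1.4762*q^2 - 2.1988*q + 0.8944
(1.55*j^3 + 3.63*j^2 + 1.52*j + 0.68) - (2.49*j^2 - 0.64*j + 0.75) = 1.55*j^3 + 1.14*j^2 + 2.16*j - 0.07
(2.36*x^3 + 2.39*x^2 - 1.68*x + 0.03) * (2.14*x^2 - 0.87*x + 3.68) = 5.0504*x^5 + 3.0614*x^4 + 3.0103*x^3 + 10.321*x^2 - 6.2085*x + 0.1104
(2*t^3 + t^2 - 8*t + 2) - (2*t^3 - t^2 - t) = 2*t^2 - 7*t + 2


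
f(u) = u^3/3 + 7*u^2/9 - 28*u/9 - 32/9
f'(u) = u^2 + 14*u/9 - 28/9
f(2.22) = -2.98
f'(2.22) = 5.27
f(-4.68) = -6.13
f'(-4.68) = 11.51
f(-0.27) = -2.67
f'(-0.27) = -3.46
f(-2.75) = 3.95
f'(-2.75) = 0.17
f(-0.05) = -3.40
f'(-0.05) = -3.19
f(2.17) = -3.24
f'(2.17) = 4.97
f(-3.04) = 3.73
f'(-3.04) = 1.40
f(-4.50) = -4.18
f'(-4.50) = 10.14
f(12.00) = 647.11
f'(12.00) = 159.56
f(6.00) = 77.78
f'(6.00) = 42.22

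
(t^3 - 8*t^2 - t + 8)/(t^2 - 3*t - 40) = (t^2 - 1)/(t + 5)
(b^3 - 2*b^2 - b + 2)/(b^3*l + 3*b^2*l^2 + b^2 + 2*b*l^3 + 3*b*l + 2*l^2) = (b^3 - 2*b^2 - b + 2)/(b^3*l + 3*b^2*l^2 + b^2 + 2*b*l^3 + 3*b*l + 2*l^2)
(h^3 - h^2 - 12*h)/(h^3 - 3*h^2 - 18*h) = (h - 4)/(h - 6)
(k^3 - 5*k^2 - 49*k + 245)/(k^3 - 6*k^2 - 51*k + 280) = (k - 7)/(k - 8)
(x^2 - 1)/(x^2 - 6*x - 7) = (x - 1)/(x - 7)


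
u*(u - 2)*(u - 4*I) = u^3 - 2*u^2 - 4*I*u^2 + 8*I*u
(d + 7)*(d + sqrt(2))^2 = d^3 + 2*sqrt(2)*d^2 + 7*d^2 + 2*d + 14*sqrt(2)*d + 14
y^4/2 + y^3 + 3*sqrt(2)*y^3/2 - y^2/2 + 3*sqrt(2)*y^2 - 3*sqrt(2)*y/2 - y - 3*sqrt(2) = (y/2 + 1)*(y - 1)*(y + 1)*(y + 3*sqrt(2))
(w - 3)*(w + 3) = w^2 - 9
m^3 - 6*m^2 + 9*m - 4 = (m - 4)*(m - 1)^2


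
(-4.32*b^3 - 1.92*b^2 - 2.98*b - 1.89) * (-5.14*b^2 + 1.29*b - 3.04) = 22.2048*b^5 + 4.296*b^4 + 25.9732*b^3 + 11.7072*b^2 + 6.6211*b + 5.7456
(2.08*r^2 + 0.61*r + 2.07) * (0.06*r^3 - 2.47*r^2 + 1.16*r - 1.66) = 0.1248*r^5 - 5.101*r^4 + 1.0303*r^3 - 7.8581*r^2 + 1.3886*r - 3.4362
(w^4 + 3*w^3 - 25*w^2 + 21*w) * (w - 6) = w^5 - 3*w^4 - 43*w^3 + 171*w^2 - 126*w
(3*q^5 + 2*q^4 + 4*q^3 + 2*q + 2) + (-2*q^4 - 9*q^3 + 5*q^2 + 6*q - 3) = 3*q^5 - 5*q^3 + 5*q^2 + 8*q - 1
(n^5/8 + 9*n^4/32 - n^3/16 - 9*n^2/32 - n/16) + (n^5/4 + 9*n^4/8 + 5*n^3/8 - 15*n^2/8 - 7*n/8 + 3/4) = 3*n^5/8 + 45*n^4/32 + 9*n^3/16 - 69*n^2/32 - 15*n/16 + 3/4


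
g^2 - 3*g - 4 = (g - 4)*(g + 1)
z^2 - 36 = (z - 6)*(z + 6)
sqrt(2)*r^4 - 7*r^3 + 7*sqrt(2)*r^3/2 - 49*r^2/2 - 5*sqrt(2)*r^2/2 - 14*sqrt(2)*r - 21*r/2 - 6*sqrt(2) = (r + 3)*(r - 4*sqrt(2))*(r + sqrt(2)/2)*(sqrt(2)*r + sqrt(2)/2)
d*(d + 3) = d^2 + 3*d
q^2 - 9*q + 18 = (q - 6)*(q - 3)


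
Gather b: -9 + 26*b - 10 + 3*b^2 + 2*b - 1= 3*b^2 + 28*b - 20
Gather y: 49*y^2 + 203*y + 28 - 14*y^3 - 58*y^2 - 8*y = -14*y^3 - 9*y^2 + 195*y + 28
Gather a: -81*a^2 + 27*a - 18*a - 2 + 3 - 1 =-81*a^2 + 9*a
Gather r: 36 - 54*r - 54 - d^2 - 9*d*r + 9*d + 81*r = -d^2 + 9*d + r*(27 - 9*d) - 18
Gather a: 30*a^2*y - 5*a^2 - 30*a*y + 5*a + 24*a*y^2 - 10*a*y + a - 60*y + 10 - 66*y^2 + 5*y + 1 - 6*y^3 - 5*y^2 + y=a^2*(30*y - 5) + a*(24*y^2 - 40*y + 6) - 6*y^3 - 71*y^2 - 54*y + 11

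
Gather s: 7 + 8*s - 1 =8*s + 6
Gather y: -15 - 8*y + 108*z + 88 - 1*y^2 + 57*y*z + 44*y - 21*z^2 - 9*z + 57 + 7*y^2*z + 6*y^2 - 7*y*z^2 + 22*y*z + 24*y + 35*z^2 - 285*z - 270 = y^2*(7*z + 5) + y*(-7*z^2 + 79*z + 60) + 14*z^2 - 186*z - 140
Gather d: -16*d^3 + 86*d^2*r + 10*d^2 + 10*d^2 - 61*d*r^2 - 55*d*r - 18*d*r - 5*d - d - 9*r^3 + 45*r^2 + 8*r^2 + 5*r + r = -16*d^3 + d^2*(86*r + 20) + d*(-61*r^2 - 73*r - 6) - 9*r^3 + 53*r^2 + 6*r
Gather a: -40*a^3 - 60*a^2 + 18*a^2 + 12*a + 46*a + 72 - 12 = -40*a^3 - 42*a^2 + 58*a + 60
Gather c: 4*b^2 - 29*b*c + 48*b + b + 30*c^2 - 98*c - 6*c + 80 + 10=4*b^2 + 49*b + 30*c^2 + c*(-29*b - 104) + 90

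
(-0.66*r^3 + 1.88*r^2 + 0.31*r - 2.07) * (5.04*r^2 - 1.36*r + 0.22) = -3.3264*r^5 + 10.3728*r^4 - 1.1396*r^3 - 10.4408*r^2 + 2.8834*r - 0.4554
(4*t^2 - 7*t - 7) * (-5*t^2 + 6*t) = -20*t^4 + 59*t^3 - 7*t^2 - 42*t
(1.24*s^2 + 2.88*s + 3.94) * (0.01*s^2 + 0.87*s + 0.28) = 0.0124*s^4 + 1.1076*s^3 + 2.8922*s^2 + 4.2342*s + 1.1032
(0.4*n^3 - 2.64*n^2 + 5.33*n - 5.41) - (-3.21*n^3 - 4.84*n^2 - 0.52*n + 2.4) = 3.61*n^3 + 2.2*n^2 + 5.85*n - 7.81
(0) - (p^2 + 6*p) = -p^2 - 6*p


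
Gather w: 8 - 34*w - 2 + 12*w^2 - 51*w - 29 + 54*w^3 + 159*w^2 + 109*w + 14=54*w^3 + 171*w^2 + 24*w - 9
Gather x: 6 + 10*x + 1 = 10*x + 7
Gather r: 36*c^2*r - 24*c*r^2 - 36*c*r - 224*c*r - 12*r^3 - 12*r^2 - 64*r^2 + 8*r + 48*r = -12*r^3 + r^2*(-24*c - 76) + r*(36*c^2 - 260*c + 56)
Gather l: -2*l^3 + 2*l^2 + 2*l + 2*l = -2*l^3 + 2*l^2 + 4*l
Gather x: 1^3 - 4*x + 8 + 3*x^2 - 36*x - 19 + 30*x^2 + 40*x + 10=33*x^2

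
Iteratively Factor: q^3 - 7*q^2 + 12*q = (q - 3)*(q^2 - 4*q) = (q - 4)*(q - 3)*(q)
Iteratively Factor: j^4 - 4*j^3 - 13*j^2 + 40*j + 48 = (j + 3)*(j^3 - 7*j^2 + 8*j + 16) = (j - 4)*(j + 3)*(j^2 - 3*j - 4) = (j - 4)^2*(j + 3)*(j + 1)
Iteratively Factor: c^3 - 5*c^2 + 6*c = (c - 3)*(c^2 - 2*c) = (c - 3)*(c - 2)*(c)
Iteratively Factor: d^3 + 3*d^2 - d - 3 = (d - 1)*(d^2 + 4*d + 3) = (d - 1)*(d + 3)*(d + 1)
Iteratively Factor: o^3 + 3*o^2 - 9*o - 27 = (o - 3)*(o^2 + 6*o + 9) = (o - 3)*(o + 3)*(o + 3)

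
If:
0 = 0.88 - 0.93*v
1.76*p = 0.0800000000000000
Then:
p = 0.05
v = 0.95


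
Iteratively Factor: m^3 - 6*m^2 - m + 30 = (m - 5)*(m^2 - m - 6) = (m - 5)*(m + 2)*(m - 3)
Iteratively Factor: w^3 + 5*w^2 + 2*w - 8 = (w + 4)*(w^2 + w - 2) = (w + 2)*(w + 4)*(w - 1)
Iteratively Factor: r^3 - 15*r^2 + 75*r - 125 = (r - 5)*(r^2 - 10*r + 25) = (r - 5)^2*(r - 5)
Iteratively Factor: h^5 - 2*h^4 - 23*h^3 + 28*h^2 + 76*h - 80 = (h - 1)*(h^4 - h^3 - 24*h^2 + 4*h + 80) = (h - 2)*(h - 1)*(h^3 + h^2 - 22*h - 40) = (h - 5)*(h - 2)*(h - 1)*(h^2 + 6*h + 8) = (h - 5)*(h - 2)*(h - 1)*(h + 4)*(h + 2)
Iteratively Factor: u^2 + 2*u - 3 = (u + 3)*(u - 1)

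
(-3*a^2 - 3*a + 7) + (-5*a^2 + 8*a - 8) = -8*a^2 + 5*a - 1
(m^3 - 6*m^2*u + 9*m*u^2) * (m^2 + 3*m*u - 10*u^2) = m^5 - 3*m^4*u - 19*m^3*u^2 + 87*m^2*u^3 - 90*m*u^4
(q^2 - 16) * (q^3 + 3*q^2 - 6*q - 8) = q^5 + 3*q^4 - 22*q^3 - 56*q^2 + 96*q + 128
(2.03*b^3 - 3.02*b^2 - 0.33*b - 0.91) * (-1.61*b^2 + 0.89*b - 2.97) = -3.2683*b^5 + 6.6689*b^4 - 8.1856*b^3 + 10.1408*b^2 + 0.1702*b + 2.7027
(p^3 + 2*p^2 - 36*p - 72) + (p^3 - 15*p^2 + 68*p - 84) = 2*p^3 - 13*p^2 + 32*p - 156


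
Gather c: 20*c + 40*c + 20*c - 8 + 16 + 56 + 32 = 80*c + 96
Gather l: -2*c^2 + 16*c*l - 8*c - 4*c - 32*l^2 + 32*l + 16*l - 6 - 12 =-2*c^2 - 12*c - 32*l^2 + l*(16*c + 48) - 18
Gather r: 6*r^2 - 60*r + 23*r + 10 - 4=6*r^2 - 37*r + 6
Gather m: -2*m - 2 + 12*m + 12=10*m + 10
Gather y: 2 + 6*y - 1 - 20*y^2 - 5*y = -20*y^2 + y + 1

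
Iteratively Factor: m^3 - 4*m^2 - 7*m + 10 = (m - 1)*(m^2 - 3*m - 10) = (m - 5)*(m - 1)*(m + 2)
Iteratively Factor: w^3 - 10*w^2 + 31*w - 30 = (w - 2)*(w^2 - 8*w + 15) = (w - 3)*(w - 2)*(w - 5)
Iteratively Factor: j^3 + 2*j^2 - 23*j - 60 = (j - 5)*(j^2 + 7*j + 12) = (j - 5)*(j + 3)*(j + 4)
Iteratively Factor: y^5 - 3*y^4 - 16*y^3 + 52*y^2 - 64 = (y + 4)*(y^4 - 7*y^3 + 12*y^2 + 4*y - 16) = (y - 2)*(y + 4)*(y^3 - 5*y^2 + 2*y + 8) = (y - 2)^2*(y + 4)*(y^2 - 3*y - 4) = (y - 4)*(y - 2)^2*(y + 4)*(y + 1)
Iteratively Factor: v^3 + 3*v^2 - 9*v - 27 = (v + 3)*(v^2 - 9) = (v - 3)*(v + 3)*(v + 3)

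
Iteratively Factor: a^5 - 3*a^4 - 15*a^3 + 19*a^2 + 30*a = (a + 3)*(a^4 - 6*a^3 + 3*a^2 + 10*a) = (a - 2)*(a + 3)*(a^3 - 4*a^2 - 5*a) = a*(a - 2)*(a + 3)*(a^2 - 4*a - 5) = a*(a - 5)*(a - 2)*(a + 3)*(a + 1)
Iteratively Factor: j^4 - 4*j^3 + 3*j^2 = (j - 3)*(j^3 - j^2) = j*(j - 3)*(j^2 - j) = j*(j - 3)*(j - 1)*(j)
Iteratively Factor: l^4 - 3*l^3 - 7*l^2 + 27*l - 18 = (l - 1)*(l^3 - 2*l^2 - 9*l + 18) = (l - 3)*(l - 1)*(l^2 + l - 6) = (l - 3)*(l - 2)*(l - 1)*(l + 3)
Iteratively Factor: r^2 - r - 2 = (r + 1)*(r - 2)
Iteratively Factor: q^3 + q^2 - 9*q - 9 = (q + 3)*(q^2 - 2*q - 3) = (q - 3)*(q + 3)*(q + 1)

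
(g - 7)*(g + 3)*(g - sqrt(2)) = g^3 - 4*g^2 - sqrt(2)*g^2 - 21*g + 4*sqrt(2)*g + 21*sqrt(2)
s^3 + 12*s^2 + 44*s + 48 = (s + 2)*(s + 4)*(s + 6)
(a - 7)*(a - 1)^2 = a^3 - 9*a^2 + 15*a - 7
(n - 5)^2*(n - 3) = n^3 - 13*n^2 + 55*n - 75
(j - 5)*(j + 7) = j^2 + 2*j - 35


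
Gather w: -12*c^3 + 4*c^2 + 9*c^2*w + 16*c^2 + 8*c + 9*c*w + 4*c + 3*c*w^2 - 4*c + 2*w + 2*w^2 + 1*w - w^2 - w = -12*c^3 + 20*c^2 + 8*c + w^2*(3*c + 1) + w*(9*c^2 + 9*c + 2)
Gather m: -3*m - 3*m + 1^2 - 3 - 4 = -6*m - 6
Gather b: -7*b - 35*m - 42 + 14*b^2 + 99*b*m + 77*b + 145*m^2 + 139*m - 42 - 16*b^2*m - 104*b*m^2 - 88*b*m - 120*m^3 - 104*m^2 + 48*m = b^2*(14 - 16*m) + b*(-104*m^2 + 11*m + 70) - 120*m^3 + 41*m^2 + 152*m - 84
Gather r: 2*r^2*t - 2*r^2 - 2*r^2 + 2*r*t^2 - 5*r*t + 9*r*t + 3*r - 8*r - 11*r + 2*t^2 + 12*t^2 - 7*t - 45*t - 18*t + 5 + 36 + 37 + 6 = r^2*(2*t - 4) + r*(2*t^2 + 4*t - 16) + 14*t^2 - 70*t + 84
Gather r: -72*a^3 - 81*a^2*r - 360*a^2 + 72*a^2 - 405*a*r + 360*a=-72*a^3 - 288*a^2 + 360*a + r*(-81*a^2 - 405*a)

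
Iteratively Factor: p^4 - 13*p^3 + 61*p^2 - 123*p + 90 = (p - 3)*(p^3 - 10*p^2 + 31*p - 30) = (p - 5)*(p - 3)*(p^2 - 5*p + 6) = (p - 5)*(p - 3)^2*(p - 2)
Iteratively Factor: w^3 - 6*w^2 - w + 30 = (w - 3)*(w^2 - 3*w - 10) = (w - 3)*(w + 2)*(w - 5)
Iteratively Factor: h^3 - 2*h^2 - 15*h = (h)*(h^2 - 2*h - 15) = h*(h - 5)*(h + 3)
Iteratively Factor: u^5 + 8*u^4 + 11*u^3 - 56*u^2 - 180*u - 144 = (u + 2)*(u^4 + 6*u^3 - u^2 - 54*u - 72) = (u + 2)*(u + 3)*(u^3 + 3*u^2 - 10*u - 24) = (u - 3)*(u + 2)*(u + 3)*(u^2 + 6*u + 8) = (u - 3)*(u + 2)^2*(u + 3)*(u + 4)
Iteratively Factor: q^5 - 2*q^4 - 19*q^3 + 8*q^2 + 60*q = (q - 5)*(q^4 + 3*q^3 - 4*q^2 - 12*q) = q*(q - 5)*(q^3 + 3*q^2 - 4*q - 12) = q*(q - 5)*(q - 2)*(q^2 + 5*q + 6) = q*(q - 5)*(q - 2)*(q + 2)*(q + 3)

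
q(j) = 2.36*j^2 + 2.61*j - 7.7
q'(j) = 4.72*j + 2.61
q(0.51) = -5.76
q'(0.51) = 5.02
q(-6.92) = 87.25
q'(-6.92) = -30.05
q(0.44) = -6.09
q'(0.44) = 4.69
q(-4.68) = 31.77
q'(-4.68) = -19.48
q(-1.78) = -4.87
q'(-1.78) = -5.79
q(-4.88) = 35.77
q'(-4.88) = -20.42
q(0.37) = -6.41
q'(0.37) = 4.36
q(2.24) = 9.99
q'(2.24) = 13.18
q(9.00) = 206.95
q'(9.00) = 45.09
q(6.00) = 92.92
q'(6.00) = 30.93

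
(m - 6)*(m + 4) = m^2 - 2*m - 24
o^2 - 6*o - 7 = (o - 7)*(o + 1)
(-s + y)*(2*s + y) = -2*s^2 + s*y + y^2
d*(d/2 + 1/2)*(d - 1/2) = d^3/2 + d^2/4 - d/4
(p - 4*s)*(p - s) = p^2 - 5*p*s + 4*s^2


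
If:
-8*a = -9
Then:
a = 9/8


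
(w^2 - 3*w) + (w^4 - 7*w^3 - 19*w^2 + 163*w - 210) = w^4 - 7*w^3 - 18*w^2 + 160*w - 210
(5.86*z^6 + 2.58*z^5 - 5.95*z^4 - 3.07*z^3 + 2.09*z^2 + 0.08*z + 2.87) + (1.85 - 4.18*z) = 5.86*z^6 + 2.58*z^5 - 5.95*z^4 - 3.07*z^3 + 2.09*z^2 - 4.1*z + 4.72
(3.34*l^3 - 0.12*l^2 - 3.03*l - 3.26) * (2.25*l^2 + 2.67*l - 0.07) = 7.515*l^5 + 8.6478*l^4 - 7.3717*l^3 - 15.4167*l^2 - 8.4921*l + 0.2282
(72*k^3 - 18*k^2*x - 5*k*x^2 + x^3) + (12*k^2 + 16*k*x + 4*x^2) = 72*k^3 - 18*k^2*x + 12*k^2 - 5*k*x^2 + 16*k*x + x^3 + 4*x^2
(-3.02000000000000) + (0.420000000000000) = -2.60000000000000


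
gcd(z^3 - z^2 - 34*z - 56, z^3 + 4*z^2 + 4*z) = z + 2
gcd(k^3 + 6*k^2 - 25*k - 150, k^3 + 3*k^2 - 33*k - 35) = k - 5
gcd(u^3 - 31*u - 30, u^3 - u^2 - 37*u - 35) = u^2 + 6*u + 5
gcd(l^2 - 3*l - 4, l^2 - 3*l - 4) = l^2 - 3*l - 4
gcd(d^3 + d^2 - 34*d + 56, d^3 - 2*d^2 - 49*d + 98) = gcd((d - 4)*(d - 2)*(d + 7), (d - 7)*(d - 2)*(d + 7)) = d^2 + 5*d - 14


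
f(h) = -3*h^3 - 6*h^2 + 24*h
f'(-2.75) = -11.06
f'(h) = -9*h^2 - 12*h + 24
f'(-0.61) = 27.97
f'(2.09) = -40.39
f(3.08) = -70.65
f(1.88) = 3.98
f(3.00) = -63.00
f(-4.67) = 62.61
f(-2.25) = -50.20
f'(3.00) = -93.00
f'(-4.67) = -116.24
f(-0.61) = -16.19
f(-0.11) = -2.71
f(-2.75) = -48.98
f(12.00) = -5760.00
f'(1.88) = -30.37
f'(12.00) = -1416.00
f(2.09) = -3.44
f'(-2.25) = 5.44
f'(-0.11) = 25.21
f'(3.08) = -98.34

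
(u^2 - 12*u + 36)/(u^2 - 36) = (u - 6)/(u + 6)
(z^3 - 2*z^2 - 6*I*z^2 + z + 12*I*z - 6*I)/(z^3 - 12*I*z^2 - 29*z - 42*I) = (z^2 - 2*z + 1)/(z^2 - 6*I*z + 7)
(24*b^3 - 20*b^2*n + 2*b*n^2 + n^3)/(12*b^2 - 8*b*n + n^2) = (12*b^2 - 4*b*n - n^2)/(6*b - n)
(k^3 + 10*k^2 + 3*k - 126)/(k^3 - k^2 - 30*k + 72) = (k + 7)/(k - 4)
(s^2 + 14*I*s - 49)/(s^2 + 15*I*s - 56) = (s + 7*I)/(s + 8*I)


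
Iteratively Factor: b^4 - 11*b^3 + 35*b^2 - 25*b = (b - 1)*(b^3 - 10*b^2 + 25*b) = b*(b - 1)*(b^2 - 10*b + 25) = b*(b - 5)*(b - 1)*(b - 5)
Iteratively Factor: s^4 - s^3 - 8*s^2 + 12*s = (s - 2)*(s^3 + s^2 - 6*s) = (s - 2)*(s + 3)*(s^2 - 2*s) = (s - 2)^2*(s + 3)*(s)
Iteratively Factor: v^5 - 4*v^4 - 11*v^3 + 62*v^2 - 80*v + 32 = (v - 4)*(v^4 - 11*v^2 + 18*v - 8) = (v - 4)*(v - 1)*(v^3 + v^2 - 10*v + 8) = (v - 4)*(v - 1)^2*(v^2 + 2*v - 8) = (v - 4)*(v - 1)^2*(v + 4)*(v - 2)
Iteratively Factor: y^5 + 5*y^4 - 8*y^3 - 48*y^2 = (y + 4)*(y^4 + y^3 - 12*y^2) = y*(y + 4)*(y^3 + y^2 - 12*y) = y^2*(y + 4)*(y^2 + y - 12) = y^2*(y - 3)*(y + 4)*(y + 4)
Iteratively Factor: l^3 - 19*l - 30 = (l - 5)*(l^2 + 5*l + 6) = (l - 5)*(l + 3)*(l + 2)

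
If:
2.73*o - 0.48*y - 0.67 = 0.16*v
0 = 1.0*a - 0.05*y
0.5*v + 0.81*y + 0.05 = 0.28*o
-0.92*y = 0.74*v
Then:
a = 0.01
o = 0.26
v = -0.15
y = 0.12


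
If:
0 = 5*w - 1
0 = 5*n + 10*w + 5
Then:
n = -7/5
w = 1/5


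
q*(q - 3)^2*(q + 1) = q^4 - 5*q^3 + 3*q^2 + 9*q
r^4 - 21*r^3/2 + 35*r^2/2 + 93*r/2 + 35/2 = (r - 7)*(r - 5)*(r + 1/2)*(r + 1)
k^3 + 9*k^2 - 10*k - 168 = (k - 4)*(k + 6)*(k + 7)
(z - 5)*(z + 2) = z^2 - 3*z - 10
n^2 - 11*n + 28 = (n - 7)*(n - 4)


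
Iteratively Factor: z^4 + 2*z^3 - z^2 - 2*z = (z + 1)*(z^3 + z^2 - 2*z) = z*(z + 1)*(z^2 + z - 2) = z*(z + 1)*(z + 2)*(z - 1)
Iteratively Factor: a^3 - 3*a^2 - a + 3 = (a - 3)*(a^2 - 1) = (a - 3)*(a - 1)*(a + 1)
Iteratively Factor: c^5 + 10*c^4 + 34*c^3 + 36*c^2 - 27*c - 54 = (c + 2)*(c^4 + 8*c^3 + 18*c^2 - 27) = (c + 2)*(c + 3)*(c^3 + 5*c^2 + 3*c - 9) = (c + 2)*(c + 3)^2*(c^2 + 2*c - 3) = (c - 1)*(c + 2)*(c + 3)^2*(c + 3)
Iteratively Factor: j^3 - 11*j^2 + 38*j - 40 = (j - 5)*(j^2 - 6*j + 8) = (j - 5)*(j - 2)*(j - 4)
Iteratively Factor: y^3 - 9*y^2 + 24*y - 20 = (y - 2)*(y^2 - 7*y + 10) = (y - 5)*(y - 2)*(y - 2)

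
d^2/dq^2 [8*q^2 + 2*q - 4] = 16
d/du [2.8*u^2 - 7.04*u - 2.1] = 5.6*u - 7.04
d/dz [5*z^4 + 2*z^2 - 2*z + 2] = 20*z^3 + 4*z - 2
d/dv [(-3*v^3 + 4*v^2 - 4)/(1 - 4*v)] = (24*v^3 - 25*v^2 + 8*v - 16)/(16*v^2 - 8*v + 1)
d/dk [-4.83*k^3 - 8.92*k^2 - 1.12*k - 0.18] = -14.49*k^2 - 17.84*k - 1.12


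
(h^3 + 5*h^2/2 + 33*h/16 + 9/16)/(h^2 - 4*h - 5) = (16*h^2 + 24*h + 9)/(16*(h - 5))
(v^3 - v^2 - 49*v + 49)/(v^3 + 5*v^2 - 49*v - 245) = (v - 1)/(v + 5)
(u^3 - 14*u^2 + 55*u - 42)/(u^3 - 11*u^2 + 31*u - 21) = (u - 6)/(u - 3)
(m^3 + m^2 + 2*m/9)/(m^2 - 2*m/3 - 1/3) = m*(3*m + 2)/(3*(m - 1))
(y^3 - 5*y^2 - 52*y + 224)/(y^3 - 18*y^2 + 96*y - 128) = (y^2 + 3*y - 28)/(y^2 - 10*y + 16)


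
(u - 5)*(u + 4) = u^2 - u - 20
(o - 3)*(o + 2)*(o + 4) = o^3 + 3*o^2 - 10*o - 24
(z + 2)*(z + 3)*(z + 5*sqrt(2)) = z^3 + 5*z^2 + 5*sqrt(2)*z^2 + 6*z + 25*sqrt(2)*z + 30*sqrt(2)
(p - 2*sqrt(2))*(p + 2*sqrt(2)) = p^2 - 8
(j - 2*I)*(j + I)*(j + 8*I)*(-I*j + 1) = -I*j^4 + 8*j^3 - 3*I*j^2 + 26*j + 16*I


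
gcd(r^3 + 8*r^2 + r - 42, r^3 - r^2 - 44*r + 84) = r^2 + 5*r - 14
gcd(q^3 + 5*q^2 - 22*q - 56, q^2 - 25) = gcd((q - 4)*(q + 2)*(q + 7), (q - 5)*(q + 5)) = 1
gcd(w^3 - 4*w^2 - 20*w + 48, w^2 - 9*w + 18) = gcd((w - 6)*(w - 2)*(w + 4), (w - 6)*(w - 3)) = w - 6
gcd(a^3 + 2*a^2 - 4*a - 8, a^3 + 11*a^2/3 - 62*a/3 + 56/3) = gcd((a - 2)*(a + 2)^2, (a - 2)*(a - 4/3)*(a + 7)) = a - 2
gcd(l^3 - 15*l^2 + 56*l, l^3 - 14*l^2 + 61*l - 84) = l - 7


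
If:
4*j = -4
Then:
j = -1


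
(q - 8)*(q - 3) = q^2 - 11*q + 24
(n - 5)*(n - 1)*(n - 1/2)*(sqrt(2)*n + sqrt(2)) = sqrt(2)*n^4 - 11*sqrt(2)*n^3/2 + 3*sqrt(2)*n^2/2 + 11*sqrt(2)*n/2 - 5*sqrt(2)/2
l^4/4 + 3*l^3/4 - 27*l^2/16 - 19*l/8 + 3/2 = (l/4 + 1)*(l - 2)*(l - 1/2)*(l + 3/2)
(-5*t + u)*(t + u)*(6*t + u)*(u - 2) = -30*t^3*u + 60*t^3 - 29*t^2*u^2 + 58*t^2*u + 2*t*u^3 - 4*t*u^2 + u^4 - 2*u^3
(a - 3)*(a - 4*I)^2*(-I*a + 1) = -I*a^4 - 7*a^3 + 3*I*a^3 + 21*a^2 + 8*I*a^2 - 16*a - 24*I*a + 48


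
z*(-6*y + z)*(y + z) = -6*y^2*z - 5*y*z^2 + z^3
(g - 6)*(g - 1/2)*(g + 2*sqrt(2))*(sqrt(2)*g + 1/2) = sqrt(2)*g^4 - 13*sqrt(2)*g^3/2 + 9*g^3/2 - 117*g^2/4 + 4*sqrt(2)*g^2 - 13*sqrt(2)*g/2 + 27*g/2 + 3*sqrt(2)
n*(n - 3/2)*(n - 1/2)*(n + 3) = n^4 + n^3 - 21*n^2/4 + 9*n/4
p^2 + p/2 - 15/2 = (p - 5/2)*(p + 3)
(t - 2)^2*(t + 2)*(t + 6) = t^4 + 4*t^3 - 16*t^2 - 16*t + 48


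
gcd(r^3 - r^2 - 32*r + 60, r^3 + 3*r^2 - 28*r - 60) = r^2 + r - 30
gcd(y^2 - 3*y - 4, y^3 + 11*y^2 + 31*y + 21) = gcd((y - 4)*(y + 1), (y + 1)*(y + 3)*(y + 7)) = y + 1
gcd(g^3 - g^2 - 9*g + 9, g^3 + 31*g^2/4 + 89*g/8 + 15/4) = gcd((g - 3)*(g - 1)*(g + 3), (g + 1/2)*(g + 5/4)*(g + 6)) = 1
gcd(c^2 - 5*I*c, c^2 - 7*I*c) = c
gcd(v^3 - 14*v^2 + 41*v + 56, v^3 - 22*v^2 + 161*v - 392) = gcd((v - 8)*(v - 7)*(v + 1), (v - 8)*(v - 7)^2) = v^2 - 15*v + 56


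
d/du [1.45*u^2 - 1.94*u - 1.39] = 2.9*u - 1.94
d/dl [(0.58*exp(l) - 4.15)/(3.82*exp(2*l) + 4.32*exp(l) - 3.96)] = (-2.2156*exp(2*l) + 31.706*exp(l) + 15.6312)*exp(l)/(14.5924*exp(4*l) + 33.0048*exp(3*l) - 11.592*exp(2*l) - 34.2144*exp(l) + 15.6816)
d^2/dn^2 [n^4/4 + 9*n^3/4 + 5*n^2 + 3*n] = 3*n^2 + 27*n/2 + 10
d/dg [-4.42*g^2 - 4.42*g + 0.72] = -8.84*g - 4.42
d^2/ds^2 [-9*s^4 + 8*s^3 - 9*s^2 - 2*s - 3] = -108*s^2 + 48*s - 18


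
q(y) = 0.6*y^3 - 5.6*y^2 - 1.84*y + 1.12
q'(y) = 1.8*y^2 - 11.2*y - 1.84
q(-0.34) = 1.07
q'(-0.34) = 2.18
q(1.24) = -8.63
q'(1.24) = -12.96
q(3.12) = -40.91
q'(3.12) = -19.26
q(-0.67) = -0.34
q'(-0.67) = 6.47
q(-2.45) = -36.81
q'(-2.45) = 36.40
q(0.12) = 0.82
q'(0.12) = -3.16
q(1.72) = -15.56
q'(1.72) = -15.78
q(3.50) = -48.20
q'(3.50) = -18.99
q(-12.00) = -1820.00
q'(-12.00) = 391.76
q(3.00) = -38.60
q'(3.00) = -19.24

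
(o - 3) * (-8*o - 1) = -8*o^2 + 23*o + 3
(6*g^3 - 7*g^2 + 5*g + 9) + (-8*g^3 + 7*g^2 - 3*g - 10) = -2*g^3 + 2*g - 1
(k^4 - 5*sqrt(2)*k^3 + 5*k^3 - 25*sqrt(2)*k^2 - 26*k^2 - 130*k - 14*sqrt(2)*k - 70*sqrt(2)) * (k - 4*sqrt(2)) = k^5 - 9*sqrt(2)*k^4 + 5*k^4 - 45*sqrt(2)*k^3 + 14*k^3 + 70*k^2 + 90*sqrt(2)*k^2 + 112*k + 450*sqrt(2)*k + 560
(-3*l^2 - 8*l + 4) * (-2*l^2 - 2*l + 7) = 6*l^4 + 22*l^3 - 13*l^2 - 64*l + 28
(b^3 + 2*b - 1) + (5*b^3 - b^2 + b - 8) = 6*b^3 - b^2 + 3*b - 9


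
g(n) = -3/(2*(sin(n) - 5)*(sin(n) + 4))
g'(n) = 3*cos(n)/(2*(sin(n) - 5)*(sin(n) + 4)^2) + 3*cos(n)/(2*(sin(n) - 5)^2*(sin(n) + 4))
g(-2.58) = 0.08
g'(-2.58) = 0.01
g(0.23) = 0.07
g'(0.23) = -0.00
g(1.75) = 0.07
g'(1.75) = -0.00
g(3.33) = 0.08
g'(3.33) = 0.01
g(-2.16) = 0.08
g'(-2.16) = 0.01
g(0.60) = 0.07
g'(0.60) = 0.00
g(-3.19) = 0.07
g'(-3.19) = 0.00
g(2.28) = 0.07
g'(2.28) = -0.00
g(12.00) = 0.08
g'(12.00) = -0.00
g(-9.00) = 0.08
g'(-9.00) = 0.01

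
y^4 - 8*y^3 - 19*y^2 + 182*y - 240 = (y - 8)*(y - 3)*(y - 2)*(y + 5)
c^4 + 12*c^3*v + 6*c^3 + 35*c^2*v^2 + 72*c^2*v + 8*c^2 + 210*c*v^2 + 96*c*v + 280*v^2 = (c + 2)*(c + 4)*(c + 5*v)*(c + 7*v)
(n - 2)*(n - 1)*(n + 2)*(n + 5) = n^4 + 4*n^3 - 9*n^2 - 16*n + 20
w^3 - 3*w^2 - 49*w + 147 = (w - 7)*(w - 3)*(w + 7)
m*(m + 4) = m^2 + 4*m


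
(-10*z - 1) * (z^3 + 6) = -10*z^4 - z^3 - 60*z - 6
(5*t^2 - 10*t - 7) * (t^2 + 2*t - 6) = 5*t^4 - 57*t^2 + 46*t + 42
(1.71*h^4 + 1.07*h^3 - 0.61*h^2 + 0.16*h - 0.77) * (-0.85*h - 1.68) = -1.4535*h^5 - 3.7823*h^4 - 1.2791*h^3 + 0.8888*h^2 + 0.3857*h + 1.2936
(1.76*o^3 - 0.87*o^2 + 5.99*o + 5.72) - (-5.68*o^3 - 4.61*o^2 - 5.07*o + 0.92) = 7.44*o^3 + 3.74*o^2 + 11.06*o + 4.8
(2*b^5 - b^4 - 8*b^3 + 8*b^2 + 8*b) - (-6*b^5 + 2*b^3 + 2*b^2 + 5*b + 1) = 8*b^5 - b^4 - 10*b^3 + 6*b^2 + 3*b - 1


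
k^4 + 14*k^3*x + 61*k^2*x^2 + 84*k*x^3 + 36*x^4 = (k + x)^2*(k + 6*x)^2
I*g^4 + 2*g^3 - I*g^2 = g^2*(g - I)*(I*g + 1)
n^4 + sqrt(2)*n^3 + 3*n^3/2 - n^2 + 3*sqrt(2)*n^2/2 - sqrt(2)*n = n*(n - 1/2)*(n + 2)*(n + sqrt(2))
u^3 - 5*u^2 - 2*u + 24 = (u - 4)*(u - 3)*(u + 2)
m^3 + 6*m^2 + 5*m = m*(m + 1)*(m + 5)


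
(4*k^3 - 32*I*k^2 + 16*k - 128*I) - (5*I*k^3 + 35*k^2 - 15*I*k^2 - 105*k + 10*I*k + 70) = 4*k^3 - 5*I*k^3 - 35*k^2 - 17*I*k^2 + 121*k - 10*I*k - 70 - 128*I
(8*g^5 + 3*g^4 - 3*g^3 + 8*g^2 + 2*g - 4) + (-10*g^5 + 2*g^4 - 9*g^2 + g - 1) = -2*g^5 + 5*g^4 - 3*g^3 - g^2 + 3*g - 5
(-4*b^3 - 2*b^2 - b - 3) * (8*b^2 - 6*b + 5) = -32*b^5 + 8*b^4 - 16*b^3 - 28*b^2 + 13*b - 15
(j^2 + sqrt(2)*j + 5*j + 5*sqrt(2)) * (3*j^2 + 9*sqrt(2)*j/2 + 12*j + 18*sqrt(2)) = 3*j^4 + 15*sqrt(2)*j^3/2 + 27*j^3 + 69*j^2 + 135*sqrt(2)*j^2/2 + 81*j + 150*sqrt(2)*j + 180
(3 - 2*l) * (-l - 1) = 2*l^2 - l - 3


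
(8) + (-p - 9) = -p - 1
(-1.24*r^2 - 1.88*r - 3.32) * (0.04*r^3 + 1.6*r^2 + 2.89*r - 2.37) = -0.0496*r^5 - 2.0592*r^4 - 6.7244*r^3 - 7.8064*r^2 - 5.1392*r + 7.8684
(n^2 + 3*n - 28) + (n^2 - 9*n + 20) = 2*n^2 - 6*n - 8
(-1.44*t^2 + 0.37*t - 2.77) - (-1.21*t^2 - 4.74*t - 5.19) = -0.23*t^2 + 5.11*t + 2.42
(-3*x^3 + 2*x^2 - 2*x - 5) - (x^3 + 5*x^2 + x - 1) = -4*x^3 - 3*x^2 - 3*x - 4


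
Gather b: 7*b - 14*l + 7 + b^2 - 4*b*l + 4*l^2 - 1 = b^2 + b*(7 - 4*l) + 4*l^2 - 14*l + 6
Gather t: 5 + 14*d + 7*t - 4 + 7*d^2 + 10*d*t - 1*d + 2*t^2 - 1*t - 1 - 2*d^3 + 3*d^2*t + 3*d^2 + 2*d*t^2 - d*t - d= -2*d^3 + 10*d^2 + 12*d + t^2*(2*d + 2) + t*(3*d^2 + 9*d + 6)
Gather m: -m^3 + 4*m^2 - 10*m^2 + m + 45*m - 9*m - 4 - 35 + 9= -m^3 - 6*m^2 + 37*m - 30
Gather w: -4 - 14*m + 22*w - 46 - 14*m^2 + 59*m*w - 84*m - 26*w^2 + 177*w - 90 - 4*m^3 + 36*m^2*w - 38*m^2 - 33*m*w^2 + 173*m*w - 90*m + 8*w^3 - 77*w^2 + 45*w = -4*m^3 - 52*m^2 - 188*m + 8*w^3 + w^2*(-33*m - 103) + w*(36*m^2 + 232*m + 244) - 140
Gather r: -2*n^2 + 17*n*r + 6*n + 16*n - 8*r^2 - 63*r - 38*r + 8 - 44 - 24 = -2*n^2 + 22*n - 8*r^2 + r*(17*n - 101) - 60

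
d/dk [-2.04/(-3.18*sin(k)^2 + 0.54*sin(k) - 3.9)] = (1.1016 - 12.9744*sin(k))*cos(k)/(3.18*sin(k)^2 - 0.54*sin(k) + 3.9)^2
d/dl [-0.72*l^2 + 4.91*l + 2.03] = 4.91 - 1.44*l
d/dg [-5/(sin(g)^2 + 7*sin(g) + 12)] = 5*(2*sin(g) + 7)*cos(g)/(sin(g)^2 + 7*sin(g) + 12)^2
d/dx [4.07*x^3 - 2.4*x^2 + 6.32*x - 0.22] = 12.21*x^2 - 4.8*x + 6.32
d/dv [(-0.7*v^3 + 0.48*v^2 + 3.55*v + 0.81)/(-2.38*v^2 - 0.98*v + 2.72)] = (1.666*v^4 + 1.372*v^3 + 2.2666*v^2 + 6.4668*v + 10.4498)/(5.6644*v^4 + 4.6648*v^3 - 11.9868*v^2 - 5.3312*v + 7.3984)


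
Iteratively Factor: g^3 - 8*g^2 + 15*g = (g - 5)*(g^2 - 3*g) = g*(g - 5)*(g - 3)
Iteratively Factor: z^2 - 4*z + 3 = (z - 1)*(z - 3)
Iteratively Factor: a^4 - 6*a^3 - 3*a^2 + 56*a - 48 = (a - 4)*(a^3 - 2*a^2 - 11*a + 12) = (a - 4)*(a + 3)*(a^2 - 5*a + 4) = (a - 4)^2*(a + 3)*(a - 1)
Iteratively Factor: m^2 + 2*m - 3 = (m + 3)*(m - 1)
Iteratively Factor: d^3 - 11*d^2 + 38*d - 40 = (d - 2)*(d^2 - 9*d + 20) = (d - 4)*(d - 2)*(d - 5)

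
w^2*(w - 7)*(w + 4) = w^4 - 3*w^3 - 28*w^2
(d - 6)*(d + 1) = d^2 - 5*d - 6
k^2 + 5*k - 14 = (k - 2)*(k + 7)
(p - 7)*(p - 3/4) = p^2 - 31*p/4 + 21/4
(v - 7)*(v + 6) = v^2 - v - 42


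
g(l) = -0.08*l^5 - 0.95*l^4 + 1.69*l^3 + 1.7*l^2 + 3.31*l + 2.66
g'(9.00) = -4950.02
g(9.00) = -9554.71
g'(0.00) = 3.31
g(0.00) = 2.66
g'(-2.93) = 102.98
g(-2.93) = -87.69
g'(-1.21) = 12.49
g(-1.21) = -3.68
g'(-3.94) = 204.65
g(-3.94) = -240.33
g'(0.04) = 3.45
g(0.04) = 2.80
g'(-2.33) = 59.19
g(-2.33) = -39.71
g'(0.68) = 6.69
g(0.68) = 6.01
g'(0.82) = 7.23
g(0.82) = 6.99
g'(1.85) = -1.79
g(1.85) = 12.44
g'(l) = -0.4*l^4 - 3.8*l^3 + 5.07*l^2 + 3.4*l + 3.31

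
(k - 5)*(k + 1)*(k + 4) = k^3 - 21*k - 20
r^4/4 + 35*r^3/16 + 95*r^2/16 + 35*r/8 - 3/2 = (r/4 + 1)*(r - 1/4)*(r + 2)*(r + 3)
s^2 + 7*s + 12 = (s + 3)*(s + 4)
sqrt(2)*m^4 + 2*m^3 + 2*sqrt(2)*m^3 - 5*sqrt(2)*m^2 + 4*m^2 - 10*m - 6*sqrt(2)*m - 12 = (m - 2)*(m + 3)*(m + sqrt(2))*(sqrt(2)*m + sqrt(2))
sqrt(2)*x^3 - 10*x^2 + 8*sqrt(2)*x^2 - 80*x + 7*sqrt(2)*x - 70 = (x + 7)*(x - 5*sqrt(2))*(sqrt(2)*x + sqrt(2))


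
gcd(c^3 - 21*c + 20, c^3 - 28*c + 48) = c - 4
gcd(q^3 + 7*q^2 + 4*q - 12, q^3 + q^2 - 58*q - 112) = q + 2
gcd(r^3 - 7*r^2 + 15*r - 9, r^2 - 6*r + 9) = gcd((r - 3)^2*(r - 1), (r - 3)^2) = r^2 - 6*r + 9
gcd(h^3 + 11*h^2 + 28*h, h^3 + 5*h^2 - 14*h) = h^2 + 7*h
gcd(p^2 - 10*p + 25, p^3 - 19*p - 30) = p - 5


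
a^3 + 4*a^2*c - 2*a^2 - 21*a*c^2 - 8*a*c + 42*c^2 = (a - 2)*(a - 3*c)*(a + 7*c)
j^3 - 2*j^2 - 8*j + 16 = (j - 2)*(j - 2*sqrt(2))*(j + 2*sqrt(2))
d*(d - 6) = d^2 - 6*d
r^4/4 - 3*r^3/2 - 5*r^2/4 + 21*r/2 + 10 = (r/4 + 1/2)*(r - 5)*(r - 4)*(r + 1)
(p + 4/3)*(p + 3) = p^2 + 13*p/3 + 4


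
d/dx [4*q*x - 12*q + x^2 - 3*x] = 4*q + 2*x - 3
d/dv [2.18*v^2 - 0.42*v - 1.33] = 4.36*v - 0.42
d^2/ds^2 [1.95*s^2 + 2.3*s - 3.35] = 3.90000000000000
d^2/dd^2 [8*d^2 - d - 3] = 16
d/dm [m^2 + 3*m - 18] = 2*m + 3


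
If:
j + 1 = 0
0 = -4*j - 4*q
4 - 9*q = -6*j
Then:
No Solution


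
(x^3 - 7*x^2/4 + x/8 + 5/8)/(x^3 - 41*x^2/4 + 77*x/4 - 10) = (x + 1/2)/(x - 8)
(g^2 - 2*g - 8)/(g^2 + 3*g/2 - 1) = 2*(g - 4)/(2*g - 1)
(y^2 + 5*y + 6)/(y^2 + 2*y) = (y + 3)/y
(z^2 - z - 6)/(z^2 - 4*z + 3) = (z + 2)/(z - 1)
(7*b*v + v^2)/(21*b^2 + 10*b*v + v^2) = v/(3*b + v)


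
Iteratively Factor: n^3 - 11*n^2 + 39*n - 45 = (n - 3)*(n^2 - 8*n + 15) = (n - 5)*(n - 3)*(n - 3)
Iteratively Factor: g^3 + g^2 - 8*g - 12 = (g + 2)*(g^2 - g - 6) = (g - 3)*(g + 2)*(g + 2)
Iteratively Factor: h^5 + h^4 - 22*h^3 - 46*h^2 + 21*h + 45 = (h + 1)*(h^4 - 22*h^2 - 24*h + 45) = (h + 1)*(h + 3)*(h^3 - 3*h^2 - 13*h + 15) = (h - 1)*(h + 1)*(h + 3)*(h^2 - 2*h - 15) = (h - 5)*(h - 1)*(h + 1)*(h + 3)*(h + 3)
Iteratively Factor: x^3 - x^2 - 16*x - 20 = (x - 5)*(x^2 + 4*x + 4) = (x - 5)*(x + 2)*(x + 2)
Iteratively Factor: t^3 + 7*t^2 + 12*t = (t + 4)*(t^2 + 3*t) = (t + 3)*(t + 4)*(t)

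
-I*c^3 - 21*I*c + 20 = (c - 5*I)*(c + 4*I)*(-I*c + 1)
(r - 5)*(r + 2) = r^2 - 3*r - 10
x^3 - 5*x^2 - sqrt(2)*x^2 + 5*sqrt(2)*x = x*(x - 5)*(x - sqrt(2))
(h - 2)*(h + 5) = h^2 + 3*h - 10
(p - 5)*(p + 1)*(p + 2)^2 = p^4 - 17*p^2 - 36*p - 20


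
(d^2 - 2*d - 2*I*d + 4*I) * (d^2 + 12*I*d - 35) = d^4 - 2*d^3 + 10*I*d^3 - 11*d^2 - 20*I*d^2 + 22*d + 70*I*d - 140*I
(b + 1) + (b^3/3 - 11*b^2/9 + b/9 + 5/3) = b^3/3 - 11*b^2/9 + 10*b/9 + 8/3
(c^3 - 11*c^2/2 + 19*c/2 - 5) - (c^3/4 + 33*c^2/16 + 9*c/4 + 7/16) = 3*c^3/4 - 121*c^2/16 + 29*c/4 - 87/16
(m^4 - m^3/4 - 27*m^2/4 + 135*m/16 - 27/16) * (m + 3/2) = m^5 + 5*m^4/4 - 57*m^3/8 - 27*m^2/16 + 351*m/32 - 81/32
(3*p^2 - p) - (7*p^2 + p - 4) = -4*p^2 - 2*p + 4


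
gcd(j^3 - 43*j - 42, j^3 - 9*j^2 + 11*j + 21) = j^2 - 6*j - 7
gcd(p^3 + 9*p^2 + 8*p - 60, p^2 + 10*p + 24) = p + 6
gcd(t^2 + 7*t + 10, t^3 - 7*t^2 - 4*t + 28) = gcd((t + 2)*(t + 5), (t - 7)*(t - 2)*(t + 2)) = t + 2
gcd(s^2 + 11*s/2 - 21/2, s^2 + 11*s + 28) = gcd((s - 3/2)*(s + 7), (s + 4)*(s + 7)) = s + 7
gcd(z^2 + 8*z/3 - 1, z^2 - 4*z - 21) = z + 3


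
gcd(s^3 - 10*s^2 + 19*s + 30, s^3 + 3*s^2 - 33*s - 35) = s^2 - 4*s - 5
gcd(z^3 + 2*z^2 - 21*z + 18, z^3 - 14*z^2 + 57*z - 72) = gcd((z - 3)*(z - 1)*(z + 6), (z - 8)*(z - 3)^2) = z - 3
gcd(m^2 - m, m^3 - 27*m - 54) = 1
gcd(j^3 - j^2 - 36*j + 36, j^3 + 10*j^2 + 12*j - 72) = j + 6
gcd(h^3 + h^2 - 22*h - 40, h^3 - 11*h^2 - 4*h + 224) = h + 4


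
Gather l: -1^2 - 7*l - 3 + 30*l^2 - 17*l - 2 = 30*l^2 - 24*l - 6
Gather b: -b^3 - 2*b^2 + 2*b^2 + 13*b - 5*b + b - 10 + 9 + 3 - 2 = -b^3 + 9*b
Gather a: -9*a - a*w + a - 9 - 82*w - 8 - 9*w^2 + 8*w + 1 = a*(-w - 8) - 9*w^2 - 74*w - 16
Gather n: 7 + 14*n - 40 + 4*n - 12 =18*n - 45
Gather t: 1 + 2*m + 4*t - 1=2*m + 4*t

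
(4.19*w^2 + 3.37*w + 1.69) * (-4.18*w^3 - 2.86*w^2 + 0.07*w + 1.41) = -17.5142*w^5 - 26.07*w^4 - 16.4091*w^3 + 1.3104*w^2 + 4.87*w + 2.3829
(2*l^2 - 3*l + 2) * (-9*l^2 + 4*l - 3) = -18*l^4 + 35*l^3 - 36*l^2 + 17*l - 6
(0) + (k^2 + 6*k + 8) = k^2 + 6*k + 8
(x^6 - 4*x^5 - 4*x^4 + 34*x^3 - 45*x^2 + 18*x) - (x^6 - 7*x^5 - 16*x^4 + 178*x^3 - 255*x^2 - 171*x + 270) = 3*x^5 + 12*x^4 - 144*x^3 + 210*x^2 + 189*x - 270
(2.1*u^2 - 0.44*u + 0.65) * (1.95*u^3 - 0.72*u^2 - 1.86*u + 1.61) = 4.095*u^5 - 2.37*u^4 - 2.3217*u^3 + 3.7314*u^2 - 1.9174*u + 1.0465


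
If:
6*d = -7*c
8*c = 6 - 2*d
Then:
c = 18/17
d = -21/17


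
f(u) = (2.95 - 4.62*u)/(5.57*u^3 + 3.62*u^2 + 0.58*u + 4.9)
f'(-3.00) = -0.12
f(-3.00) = -0.15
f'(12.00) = 0.00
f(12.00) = -0.01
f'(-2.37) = -0.33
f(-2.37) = -0.28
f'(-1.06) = -33.72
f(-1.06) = 4.57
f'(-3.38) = -0.08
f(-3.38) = -0.11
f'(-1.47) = -6.69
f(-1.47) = -1.67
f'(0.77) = -0.36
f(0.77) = -0.06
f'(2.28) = 0.04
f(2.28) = -0.08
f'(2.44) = 0.04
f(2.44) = -0.08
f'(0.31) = -1.04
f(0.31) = 0.27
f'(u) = (2.95 - 4.62*u)*(-16.71*u^2 - 7.24*u - 0.58)/(5.57*u^3 + 3.62*u^2 + 0.58*u + 4.9)^2 - 4.62/(5.57*u^3 + 3.62*u^2 + 0.58*u + 4.9)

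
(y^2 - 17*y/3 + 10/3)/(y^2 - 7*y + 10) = (y - 2/3)/(y - 2)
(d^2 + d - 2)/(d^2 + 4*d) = (d^2 + d - 2)/(d*(d + 4))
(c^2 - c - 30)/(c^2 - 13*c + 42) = (c + 5)/(c - 7)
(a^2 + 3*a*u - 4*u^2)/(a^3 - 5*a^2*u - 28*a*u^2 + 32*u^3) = 1/(a - 8*u)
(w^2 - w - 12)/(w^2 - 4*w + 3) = (w^2 - w - 12)/(w^2 - 4*w + 3)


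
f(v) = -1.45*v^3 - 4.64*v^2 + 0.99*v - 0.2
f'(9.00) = -434.88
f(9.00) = -1424.18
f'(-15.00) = -838.56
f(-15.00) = 3834.70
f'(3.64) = -90.42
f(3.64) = -128.01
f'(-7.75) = -188.36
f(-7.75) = 388.39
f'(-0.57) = 4.87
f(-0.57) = -2.00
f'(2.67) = -54.80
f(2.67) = -58.23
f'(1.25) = -17.41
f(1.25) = -9.04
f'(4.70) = -138.72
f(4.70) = -248.59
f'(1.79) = -29.56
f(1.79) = -21.61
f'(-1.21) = 5.85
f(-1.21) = -5.62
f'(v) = -4.35*v^2 - 9.28*v + 0.99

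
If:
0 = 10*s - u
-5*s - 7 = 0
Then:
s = -7/5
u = -14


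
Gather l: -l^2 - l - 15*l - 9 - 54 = -l^2 - 16*l - 63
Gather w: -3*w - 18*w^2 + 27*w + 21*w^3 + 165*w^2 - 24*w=21*w^3 + 147*w^2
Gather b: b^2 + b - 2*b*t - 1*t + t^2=b^2 + b*(1 - 2*t) + t^2 - t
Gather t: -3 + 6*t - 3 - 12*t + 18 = 12 - 6*t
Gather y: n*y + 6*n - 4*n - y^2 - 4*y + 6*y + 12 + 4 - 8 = 2*n - y^2 + y*(n + 2) + 8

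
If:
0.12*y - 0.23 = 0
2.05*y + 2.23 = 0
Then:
No Solution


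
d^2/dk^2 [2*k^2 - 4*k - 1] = 4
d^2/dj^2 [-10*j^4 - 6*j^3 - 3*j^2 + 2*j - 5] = -120*j^2 - 36*j - 6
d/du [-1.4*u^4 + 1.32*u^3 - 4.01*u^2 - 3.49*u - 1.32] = -5.6*u^3 + 3.96*u^2 - 8.02*u - 3.49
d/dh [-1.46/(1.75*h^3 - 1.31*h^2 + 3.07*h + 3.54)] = (7.665*h^2 - 3.8252*h + 4.4822)/(1.75*h^3 - 1.31*h^2 + 3.07*h + 3.54)^2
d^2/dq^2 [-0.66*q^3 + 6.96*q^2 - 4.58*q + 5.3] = 13.92 - 3.96*q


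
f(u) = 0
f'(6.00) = 0.00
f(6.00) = 0.00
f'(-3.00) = 0.00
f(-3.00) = 0.00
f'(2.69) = 0.00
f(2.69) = 0.00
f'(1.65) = 0.00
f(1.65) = 0.00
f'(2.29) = 0.00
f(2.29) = 0.00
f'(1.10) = 0.00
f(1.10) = 0.00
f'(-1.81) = 0.00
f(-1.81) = 0.00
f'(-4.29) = 0.00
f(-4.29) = 0.00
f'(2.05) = 0.00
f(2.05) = 0.00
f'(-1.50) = 0.00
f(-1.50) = 0.00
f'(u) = 0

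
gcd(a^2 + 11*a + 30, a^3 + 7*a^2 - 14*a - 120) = a^2 + 11*a + 30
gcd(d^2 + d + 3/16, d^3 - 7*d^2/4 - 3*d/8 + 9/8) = d + 3/4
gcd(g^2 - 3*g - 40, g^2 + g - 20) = g + 5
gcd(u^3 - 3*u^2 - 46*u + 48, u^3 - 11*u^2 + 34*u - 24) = u - 1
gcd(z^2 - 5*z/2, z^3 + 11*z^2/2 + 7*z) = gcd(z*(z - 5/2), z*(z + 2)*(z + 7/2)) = z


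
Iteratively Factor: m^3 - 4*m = (m - 2)*(m^2 + 2*m) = (m - 2)*(m + 2)*(m)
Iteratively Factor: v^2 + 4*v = (v)*(v + 4)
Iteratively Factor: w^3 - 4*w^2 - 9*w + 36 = (w - 3)*(w^2 - w - 12) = (w - 4)*(w - 3)*(w + 3)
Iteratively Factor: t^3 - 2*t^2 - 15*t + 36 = (t - 3)*(t^2 + t - 12) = (t - 3)*(t + 4)*(t - 3)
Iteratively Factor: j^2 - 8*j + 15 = (j - 3)*(j - 5)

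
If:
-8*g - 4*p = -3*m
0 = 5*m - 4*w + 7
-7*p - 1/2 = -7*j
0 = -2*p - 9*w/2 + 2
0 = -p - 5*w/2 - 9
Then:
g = -2321/40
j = 1275/14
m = -167/5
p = 91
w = -40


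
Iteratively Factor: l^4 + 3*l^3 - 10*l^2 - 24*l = (l + 2)*(l^3 + l^2 - 12*l) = l*(l + 2)*(l^2 + l - 12) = l*(l + 2)*(l + 4)*(l - 3)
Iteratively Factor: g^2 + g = (g + 1)*(g)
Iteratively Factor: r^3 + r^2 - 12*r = (r)*(r^2 + r - 12) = r*(r - 3)*(r + 4)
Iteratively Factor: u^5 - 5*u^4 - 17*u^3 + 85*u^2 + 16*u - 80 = (u + 1)*(u^4 - 6*u^3 - 11*u^2 + 96*u - 80) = (u - 4)*(u + 1)*(u^3 - 2*u^2 - 19*u + 20) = (u - 4)*(u + 1)*(u + 4)*(u^2 - 6*u + 5) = (u - 4)*(u - 1)*(u + 1)*(u + 4)*(u - 5)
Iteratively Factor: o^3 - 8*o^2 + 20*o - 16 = (o - 2)*(o^2 - 6*o + 8) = (o - 4)*(o - 2)*(o - 2)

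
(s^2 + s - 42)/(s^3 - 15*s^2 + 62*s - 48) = (s + 7)/(s^2 - 9*s + 8)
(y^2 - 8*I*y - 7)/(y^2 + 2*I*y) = (y^2 - 8*I*y - 7)/(y*(y + 2*I))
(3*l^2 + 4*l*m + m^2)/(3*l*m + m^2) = (l + m)/m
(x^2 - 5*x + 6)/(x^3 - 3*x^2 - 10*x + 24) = (x - 3)/(x^2 - x - 12)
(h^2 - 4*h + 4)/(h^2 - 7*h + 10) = (h - 2)/(h - 5)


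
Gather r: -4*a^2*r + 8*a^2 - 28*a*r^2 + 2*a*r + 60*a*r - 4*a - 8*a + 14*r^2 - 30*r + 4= 8*a^2 - 12*a + r^2*(14 - 28*a) + r*(-4*a^2 + 62*a - 30) + 4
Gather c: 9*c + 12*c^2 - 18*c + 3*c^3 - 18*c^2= 3*c^3 - 6*c^2 - 9*c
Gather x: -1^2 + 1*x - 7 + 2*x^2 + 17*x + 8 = 2*x^2 + 18*x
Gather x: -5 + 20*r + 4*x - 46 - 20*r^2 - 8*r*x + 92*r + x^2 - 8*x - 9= -20*r^2 + 112*r + x^2 + x*(-8*r - 4) - 60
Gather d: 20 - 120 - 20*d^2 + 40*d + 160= -20*d^2 + 40*d + 60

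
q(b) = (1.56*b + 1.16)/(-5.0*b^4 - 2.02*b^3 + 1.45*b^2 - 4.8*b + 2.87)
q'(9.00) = 0.00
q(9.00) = -0.00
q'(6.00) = 0.00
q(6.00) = -0.00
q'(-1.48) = 2.29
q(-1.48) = 0.27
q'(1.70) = 0.13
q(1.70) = -0.07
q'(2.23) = 0.04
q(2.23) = -0.03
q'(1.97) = 0.07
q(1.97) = -0.05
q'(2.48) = 0.03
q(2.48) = -0.02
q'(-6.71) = 0.00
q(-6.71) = 0.00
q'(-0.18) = 0.74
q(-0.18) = 0.23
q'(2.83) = 0.02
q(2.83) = -0.02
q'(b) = (1.56*b + 1.16)*(20.0*b^3 + 6.06*b^2 - 2.9*b + 4.8)/(-5.0*b^4 - 2.02*b^3 + 1.45*b^2 - 4.8*b + 2.87)^2 + 1.56/(-5.0*b^4 - 2.02*b^3 + 1.45*b^2 - 4.8*b + 2.87)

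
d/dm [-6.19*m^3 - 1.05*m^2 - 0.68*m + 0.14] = -18.57*m^2 - 2.1*m - 0.68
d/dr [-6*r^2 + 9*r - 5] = 9 - 12*r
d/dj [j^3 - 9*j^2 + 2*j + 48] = 3*j^2 - 18*j + 2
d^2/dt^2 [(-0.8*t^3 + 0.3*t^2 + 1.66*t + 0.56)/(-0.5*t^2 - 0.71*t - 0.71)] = (4.44089209850063e-16*t^4 - 0.378439999999999*t^3 + 2.21868*t^2 + 4.76268*t + 1.20416)/(0.125*t^6 + 0.5325*t^5 + 1.28865*t^4 + 1.870211*t^3 + 1.829883*t^2 + 1.073733*t + 0.357911)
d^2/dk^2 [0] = 0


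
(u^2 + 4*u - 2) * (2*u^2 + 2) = 2*u^4 + 8*u^3 - 2*u^2 + 8*u - 4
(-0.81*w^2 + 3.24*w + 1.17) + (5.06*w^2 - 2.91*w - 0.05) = 4.25*w^2 + 0.33*w + 1.12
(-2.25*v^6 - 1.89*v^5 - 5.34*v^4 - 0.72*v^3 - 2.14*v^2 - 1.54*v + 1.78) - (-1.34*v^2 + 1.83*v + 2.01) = -2.25*v^6 - 1.89*v^5 - 5.34*v^4 - 0.72*v^3 - 0.8*v^2 - 3.37*v - 0.23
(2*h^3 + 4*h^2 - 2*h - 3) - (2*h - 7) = 2*h^3 + 4*h^2 - 4*h + 4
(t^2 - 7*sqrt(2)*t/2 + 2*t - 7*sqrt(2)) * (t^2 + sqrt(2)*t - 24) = t^4 - 5*sqrt(2)*t^3/2 + 2*t^3 - 31*t^2 - 5*sqrt(2)*t^2 - 62*t + 84*sqrt(2)*t + 168*sqrt(2)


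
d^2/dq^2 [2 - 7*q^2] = -14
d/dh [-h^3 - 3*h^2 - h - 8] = -3*h^2 - 6*h - 1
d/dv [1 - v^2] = -2*v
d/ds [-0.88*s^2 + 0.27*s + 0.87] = 0.27 - 1.76*s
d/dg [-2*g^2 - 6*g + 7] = -4*g - 6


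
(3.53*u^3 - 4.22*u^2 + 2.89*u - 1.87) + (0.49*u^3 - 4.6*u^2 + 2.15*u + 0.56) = 4.02*u^3 - 8.82*u^2 + 5.04*u - 1.31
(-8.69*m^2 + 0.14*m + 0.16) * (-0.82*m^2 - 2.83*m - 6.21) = 7.1258*m^4 + 24.4779*m^3 + 53.4375*m^2 - 1.3222*m - 0.9936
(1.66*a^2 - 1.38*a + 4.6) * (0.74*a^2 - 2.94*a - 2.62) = 1.2284*a^4 - 5.9016*a^3 + 3.112*a^2 - 9.9084*a - 12.052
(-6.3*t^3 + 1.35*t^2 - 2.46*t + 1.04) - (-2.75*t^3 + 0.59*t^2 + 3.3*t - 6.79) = -3.55*t^3 + 0.76*t^2 - 5.76*t + 7.83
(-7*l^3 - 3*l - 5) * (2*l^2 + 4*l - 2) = -14*l^5 - 28*l^4 + 8*l^3 - 22*l^2 - 14*l + 10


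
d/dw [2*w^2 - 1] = 4*w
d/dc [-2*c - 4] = -2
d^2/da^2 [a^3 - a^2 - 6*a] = 6*a - 2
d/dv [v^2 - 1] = 2*v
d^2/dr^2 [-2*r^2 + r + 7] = -4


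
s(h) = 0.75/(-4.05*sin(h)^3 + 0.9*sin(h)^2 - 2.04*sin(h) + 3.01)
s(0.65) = 0.62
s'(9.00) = -0.55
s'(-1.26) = 0.04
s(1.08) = -0.86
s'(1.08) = 4.65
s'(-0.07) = 0.17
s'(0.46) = 0.66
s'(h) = 0.75*(12.15*sin(h)^2*cos(h) - 1.8*sin(h)*cos(h) + 2.04*cos(h))/(-4.05*sin(h)^3 + 0.9*sin(h)^2 - 2.04*sin(h) + 3.01)^2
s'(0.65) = 2.21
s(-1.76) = 0.08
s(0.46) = 0.39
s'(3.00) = -0.20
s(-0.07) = 0.24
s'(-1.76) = -0.02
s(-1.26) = 0.08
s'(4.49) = -0.03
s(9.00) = 0.37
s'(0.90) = 12140.25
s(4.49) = 0.08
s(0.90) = 42.56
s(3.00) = 0.27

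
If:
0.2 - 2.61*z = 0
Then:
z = 0.08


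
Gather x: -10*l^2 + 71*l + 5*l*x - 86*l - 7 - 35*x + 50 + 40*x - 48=-10*l^2 - 15*l + x*(5*l + 5) - 5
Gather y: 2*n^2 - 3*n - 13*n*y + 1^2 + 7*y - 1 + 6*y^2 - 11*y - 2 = 2*n^2 - 3*n + 6*y^2 + y*(-13*n - 4) - 2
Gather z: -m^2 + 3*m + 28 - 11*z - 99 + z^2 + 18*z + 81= -m^2 + 3*m + z^2 + 7*z + 10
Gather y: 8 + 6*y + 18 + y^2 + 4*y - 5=y^2 + 10*y + 21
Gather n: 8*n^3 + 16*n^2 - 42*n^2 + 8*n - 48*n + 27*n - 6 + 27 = 8*n^3 - 26*n^2 - 13*n + 21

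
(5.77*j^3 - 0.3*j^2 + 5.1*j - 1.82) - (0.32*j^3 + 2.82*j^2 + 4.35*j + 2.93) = 5.45*j^3 - 3.12*j^2 + 0.75*j - 4.75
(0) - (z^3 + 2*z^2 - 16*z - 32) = -z^3 - 2*z^2 + 16*z + 32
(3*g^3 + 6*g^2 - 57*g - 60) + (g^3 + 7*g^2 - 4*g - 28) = 4*g^3 + 13*g^2 - 61*g - 88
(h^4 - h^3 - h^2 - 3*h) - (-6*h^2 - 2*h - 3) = h^4 - h^3 + 5*h^2 - h + 3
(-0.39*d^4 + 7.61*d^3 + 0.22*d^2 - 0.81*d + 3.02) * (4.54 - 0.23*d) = 0.0897*d^5 - 3.5209*d^4 + 34.4988*d^3 + 1.1851*d^2 - 4.372*d + 13.7108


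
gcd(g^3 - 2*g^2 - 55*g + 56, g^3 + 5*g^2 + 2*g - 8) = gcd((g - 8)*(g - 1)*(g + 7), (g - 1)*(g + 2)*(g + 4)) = g - 1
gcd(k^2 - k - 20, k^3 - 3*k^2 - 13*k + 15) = k - 5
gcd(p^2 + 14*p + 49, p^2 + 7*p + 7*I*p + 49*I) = p + 7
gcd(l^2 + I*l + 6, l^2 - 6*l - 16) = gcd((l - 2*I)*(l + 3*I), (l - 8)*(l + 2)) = 1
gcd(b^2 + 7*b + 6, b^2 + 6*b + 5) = b + 1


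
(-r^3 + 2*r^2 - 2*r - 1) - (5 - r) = -r^3 + 2*r^2 - r - 6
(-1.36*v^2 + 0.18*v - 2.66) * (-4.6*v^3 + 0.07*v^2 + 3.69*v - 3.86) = 6.256*v^5 - 0.9232*v^4 + 7.2302*v^3 + 5.7276*v^2 - 10.5102*v + 10.2676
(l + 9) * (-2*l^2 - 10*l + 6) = -2*l^3 - 28*l^2 - 84*l + 54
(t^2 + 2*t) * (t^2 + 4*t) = t^4 + 6*t^3 + 8*t^2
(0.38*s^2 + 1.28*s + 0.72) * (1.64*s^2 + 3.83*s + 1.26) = 0.6232*s^4 + 3.5546*s^3 + 6.562*s^2 + 4.3704*s + 0.9072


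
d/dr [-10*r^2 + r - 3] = 1 - 20*r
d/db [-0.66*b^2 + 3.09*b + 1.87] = 3.09 - 1.32*b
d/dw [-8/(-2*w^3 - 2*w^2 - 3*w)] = 8*(-6*w^2 - 4*w - 3)/(w^2*(2*w^2 + 2*w + 3)^2)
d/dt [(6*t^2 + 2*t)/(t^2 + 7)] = 2*(-t^2 + 42*t + 7)/(t^4 + 14*t^2 + 49)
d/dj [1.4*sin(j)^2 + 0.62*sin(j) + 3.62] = (2.8*sin(j) + 0.62)*cos(j)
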